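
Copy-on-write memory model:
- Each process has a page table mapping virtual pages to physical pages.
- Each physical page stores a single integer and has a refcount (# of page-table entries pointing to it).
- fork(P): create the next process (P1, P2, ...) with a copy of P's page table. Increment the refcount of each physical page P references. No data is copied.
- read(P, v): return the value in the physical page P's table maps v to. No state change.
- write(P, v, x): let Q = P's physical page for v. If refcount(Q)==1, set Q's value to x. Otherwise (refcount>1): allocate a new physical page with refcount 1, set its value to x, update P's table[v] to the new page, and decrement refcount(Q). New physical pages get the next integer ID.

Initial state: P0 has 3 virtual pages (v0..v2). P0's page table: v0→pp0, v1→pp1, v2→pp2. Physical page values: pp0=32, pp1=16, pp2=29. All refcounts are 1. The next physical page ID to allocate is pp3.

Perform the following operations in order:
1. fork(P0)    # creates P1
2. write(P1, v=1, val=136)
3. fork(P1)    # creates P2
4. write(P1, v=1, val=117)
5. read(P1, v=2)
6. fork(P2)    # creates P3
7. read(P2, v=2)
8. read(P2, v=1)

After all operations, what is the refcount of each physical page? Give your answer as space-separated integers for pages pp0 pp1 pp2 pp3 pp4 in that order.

Answer: 4 1 4 2 1

Derivation:
Op 1: fork(P0) -> P1. 3 ppages; refcounts: pp0:2 pp1:2 pp2:2
Op 2: write(P1, v1, 136). refcount(pp1)=2>1 -> COPY to pp3. 4 ppages; refcounts: pp0:2 pp1:1 pp2:2 pp3:1
Op 3: fork(P1) -> P2. 4 ppages; refcounts: pp0:3 pp1:1 pp2:3 pp3:2
Op 4: write(P1, v1, 117). refcount(pp3)=2>1 -> COPY to pp4. 5 ppages; refcounts: pp0:3 pp1:1 pp2:3 pp3:1 pp4:1
Op 5: read(P1, v2) -> 29. No state change.
Op 6: fork(P2) -> P3. 5 ppages; refcounts: pp0:4 pp1:1 pp2:4 pp3:2 pp4:1
Op 7: read(P2, v2) -> 29. No state change.
Op 8: read(P2, v1) -> 136. No state change.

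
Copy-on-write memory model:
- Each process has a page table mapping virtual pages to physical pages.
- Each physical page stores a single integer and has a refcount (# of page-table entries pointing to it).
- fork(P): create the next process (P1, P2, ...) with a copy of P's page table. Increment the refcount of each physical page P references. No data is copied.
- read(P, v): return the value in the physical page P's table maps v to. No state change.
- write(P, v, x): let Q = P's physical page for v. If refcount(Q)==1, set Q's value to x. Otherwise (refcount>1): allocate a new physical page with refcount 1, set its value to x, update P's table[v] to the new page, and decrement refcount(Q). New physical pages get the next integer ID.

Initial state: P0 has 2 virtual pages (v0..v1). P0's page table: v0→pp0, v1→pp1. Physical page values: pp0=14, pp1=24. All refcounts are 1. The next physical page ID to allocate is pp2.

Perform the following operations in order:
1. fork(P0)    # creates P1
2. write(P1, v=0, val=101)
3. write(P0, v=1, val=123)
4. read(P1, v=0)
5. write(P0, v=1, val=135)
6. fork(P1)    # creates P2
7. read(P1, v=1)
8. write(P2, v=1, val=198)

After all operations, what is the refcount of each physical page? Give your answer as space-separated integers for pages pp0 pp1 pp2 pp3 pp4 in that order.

Op 1: fork(P0) -> P1. 2 ppages; refcounts: pp0:2 pp1:2
Op 2: write(P1, v0, 101). refcount(pp0)=2>1 -> COPY to pp2. 3 ppages; refcounts: pp0:1 pp1:2 pp2:1
Op 3: write(P0, v1, 123). refcount(pp1)=2>1 -> COPY to pp3. 4 ppages; refcounts: pp0:1 pp1:1 pp2:1 pp3:1
Op 4: read(P1, v0) -> 101. No state change.
Op 5: write(P0, v1, 135). refcount(pp3)=1 -> write in place. 4 ppages; refcounts: pp0:1 pp1:1 pp2:1 pp3:1
Op 6: fork(P1) -> P2. 4 ppages; refcounts: pp0:1 pp1:2 pp2:2 pp3:1
Op 7: read(P1, v1) -> 24. No state change.
Op 8: write(P2, v1, 198). refcount(pp1)=2>1 -> COPY to pp4. 5 ppages; refcounts: pp0:1 pp1:1 pp2:2 pp3:1 pp4:1

Answer: 1 1 2 1 1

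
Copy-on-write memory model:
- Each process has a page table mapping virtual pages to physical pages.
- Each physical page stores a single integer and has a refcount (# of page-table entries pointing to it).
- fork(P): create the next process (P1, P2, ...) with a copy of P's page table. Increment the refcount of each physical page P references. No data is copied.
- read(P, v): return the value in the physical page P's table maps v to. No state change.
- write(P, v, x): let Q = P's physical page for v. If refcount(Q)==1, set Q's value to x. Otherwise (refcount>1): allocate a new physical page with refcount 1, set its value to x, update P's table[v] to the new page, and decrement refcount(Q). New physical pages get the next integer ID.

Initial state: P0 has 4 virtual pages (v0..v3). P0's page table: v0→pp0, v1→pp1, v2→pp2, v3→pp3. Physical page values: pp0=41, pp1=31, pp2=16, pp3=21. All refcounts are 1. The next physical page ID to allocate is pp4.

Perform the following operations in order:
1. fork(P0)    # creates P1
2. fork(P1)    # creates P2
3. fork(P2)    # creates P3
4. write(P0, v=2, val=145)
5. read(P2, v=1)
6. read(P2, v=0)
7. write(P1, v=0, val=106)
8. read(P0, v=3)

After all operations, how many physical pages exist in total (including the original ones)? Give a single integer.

Answer: 6

Derivation:
Op 1: fork(P0) -> P1. 4 ppages; refcounts: pp0:2 pp1:2 pp2:2 pp3:2
Op 2: fork(P1) -> P2. 4 ppages; refcounts: pp0:3 pp1:3 pp2:3 pp3:3
Op 3: fork(P2) -> P3. 4 ppages; refcounts: pp0:4 pp1:4 pp2:4 pp3:4
Op 4: write(P0, v2, 145). refcount(pp2)=4>1 -> COPY to pp4. 5 ppages; refcounts: pp0:4 pp1:4 pp2:3 pp3:4 pp4:1
Op 5: read(P2, v1) -> 31. No state change.
Op 6: read(P2, v0) -> 41. No state change.
Op 7: write(P1, v0, 106). refcount(pp0)=4>1 -> COPY to pp5. 6 ppages; refcounts: pp0:3 pp1:4 pp2:3 pp3:4 pp4:1 pp5:1
Op 8: read(P0, v3) -> 21. No state change.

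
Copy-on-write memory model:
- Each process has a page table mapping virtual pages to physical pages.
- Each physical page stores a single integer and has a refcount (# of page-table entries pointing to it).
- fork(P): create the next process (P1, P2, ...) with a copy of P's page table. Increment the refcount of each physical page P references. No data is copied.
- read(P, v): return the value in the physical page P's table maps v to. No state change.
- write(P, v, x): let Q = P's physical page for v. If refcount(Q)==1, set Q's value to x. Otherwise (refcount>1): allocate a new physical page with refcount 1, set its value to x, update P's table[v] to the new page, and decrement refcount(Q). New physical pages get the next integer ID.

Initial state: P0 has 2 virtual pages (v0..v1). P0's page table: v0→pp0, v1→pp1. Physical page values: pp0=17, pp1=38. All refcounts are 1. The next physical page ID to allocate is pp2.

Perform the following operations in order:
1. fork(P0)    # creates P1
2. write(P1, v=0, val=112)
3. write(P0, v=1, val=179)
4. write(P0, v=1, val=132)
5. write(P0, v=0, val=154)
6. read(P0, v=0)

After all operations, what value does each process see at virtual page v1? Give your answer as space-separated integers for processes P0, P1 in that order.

Answer: 132 38

Derivation:
Op 1: fork(P0) -> P1. 2 ppages; refcounts: pp0:2 pp1:2
Op 2: write(P1, v0, 112). refcount(pp0)=2>1 -> COPY to pp2. 3 ppages; refcounts: pp0:1 pp1:2 pp2:1
Op 3: write(P0, v1, 179). refcount(pp1)=2>1 -> COPY to pp3. 4 ppages; refcounts: pp0:1 pp1:1 pp2:1 pp3:1
Op 4: write(P0, v1, 132). refcount(pp3)=1 -> write in place. 4 ppages; refcounts: pp0:1 pp1:1 pp2:1 pp3:1
Op 5: write(P0, v0, 154). refcount(pp0)=1 -> write in place. 4 ppages; refcounts: pp0:1 pp1:1 pp2:1 pp3:1
Op 6: read(P0, v0) -> 154. No state change.
P0: v1 -> pp3 = 132
P1: v1 -> pp1 = 38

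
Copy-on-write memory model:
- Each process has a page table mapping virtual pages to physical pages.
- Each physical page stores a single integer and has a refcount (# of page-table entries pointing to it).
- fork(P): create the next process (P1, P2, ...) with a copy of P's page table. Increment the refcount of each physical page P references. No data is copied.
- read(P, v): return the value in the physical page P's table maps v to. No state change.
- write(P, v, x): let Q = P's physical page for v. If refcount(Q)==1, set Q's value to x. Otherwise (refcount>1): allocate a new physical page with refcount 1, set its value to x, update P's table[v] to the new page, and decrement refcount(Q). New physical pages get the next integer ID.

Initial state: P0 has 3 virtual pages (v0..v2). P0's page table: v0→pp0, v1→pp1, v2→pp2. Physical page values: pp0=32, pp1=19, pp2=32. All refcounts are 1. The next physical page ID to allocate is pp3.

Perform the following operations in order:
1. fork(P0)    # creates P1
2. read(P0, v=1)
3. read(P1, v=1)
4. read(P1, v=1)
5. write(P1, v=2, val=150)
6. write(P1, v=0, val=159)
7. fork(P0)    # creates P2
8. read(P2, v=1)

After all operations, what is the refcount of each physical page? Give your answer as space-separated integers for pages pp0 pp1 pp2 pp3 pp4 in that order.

Op 1: fork(P0) -> P1. 3 ppages; refcounts: pp0:2 pp1:2 pp2:2
Op 2: read(P0, v1) -> 19. No state change.
Op 3: read(P1, v1) -> 19. No state change.
Op 4: read(P1, v1) -> 19. No state change.
Op 5: write(P1, v2, 150). refcount(pp2)=2>1 -> COPY to pp3. 4 ppages; refcounts: pp0:2 pp1:2 pp2:1 pp3:1
Op 6: write(P1, v0, 159). refcount(pp0)=2>1 -> COPY to pp4. 5 ppages; refcounts: pp0:1 pp1:2 pp2:1 pp3:1 pp4:1
Op 7: fork(P0) -> P2. 5 ppages; refcounts: pp0:2 pp1:3 pp2:2 pp3:1 pp4:1
Op 8: read(P2, v1) -> 19. No state change.

Answer: 2 3 2 1 1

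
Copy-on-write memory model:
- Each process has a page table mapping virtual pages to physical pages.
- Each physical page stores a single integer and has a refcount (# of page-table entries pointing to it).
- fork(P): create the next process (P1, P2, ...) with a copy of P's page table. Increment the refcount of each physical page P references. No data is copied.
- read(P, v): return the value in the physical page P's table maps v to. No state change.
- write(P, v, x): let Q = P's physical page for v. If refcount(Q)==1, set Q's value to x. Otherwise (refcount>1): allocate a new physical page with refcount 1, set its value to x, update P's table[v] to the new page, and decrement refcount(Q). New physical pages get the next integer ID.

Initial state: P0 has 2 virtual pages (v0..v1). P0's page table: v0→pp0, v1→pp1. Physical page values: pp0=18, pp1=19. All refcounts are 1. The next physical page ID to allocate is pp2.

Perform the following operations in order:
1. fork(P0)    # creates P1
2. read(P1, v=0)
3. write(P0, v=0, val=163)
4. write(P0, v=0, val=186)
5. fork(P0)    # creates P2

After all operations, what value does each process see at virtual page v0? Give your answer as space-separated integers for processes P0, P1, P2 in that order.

Answer: 186 18 186

Derivation:
Op 1: fork(P0) -> P1. 2 ppages; refcounts: pp0:2 pp1:2
Op 2: read(P1, v0) -> 18. No state change.
Op 3: write(P0, v0, 163). refcount(pp0)=2>1 -> COPY to pp2. 3 ppages; refcounts: pp0:1 pp1:2 pp2:1
Op 4: write(P0, v0, 186). refcount(pp2)=1 -> write in place. 3 ppages; refcounts: pp0:1 pp1:2 pp2:1
Op 5: fork(P0) -> P2. 3 ppages; refcounts: pp0:1 pp1:3 pp2:2
P0: v0 -> pp2 = 186
P1: v0 -> pp0 = 18
P2: v0 -> pp2 = 186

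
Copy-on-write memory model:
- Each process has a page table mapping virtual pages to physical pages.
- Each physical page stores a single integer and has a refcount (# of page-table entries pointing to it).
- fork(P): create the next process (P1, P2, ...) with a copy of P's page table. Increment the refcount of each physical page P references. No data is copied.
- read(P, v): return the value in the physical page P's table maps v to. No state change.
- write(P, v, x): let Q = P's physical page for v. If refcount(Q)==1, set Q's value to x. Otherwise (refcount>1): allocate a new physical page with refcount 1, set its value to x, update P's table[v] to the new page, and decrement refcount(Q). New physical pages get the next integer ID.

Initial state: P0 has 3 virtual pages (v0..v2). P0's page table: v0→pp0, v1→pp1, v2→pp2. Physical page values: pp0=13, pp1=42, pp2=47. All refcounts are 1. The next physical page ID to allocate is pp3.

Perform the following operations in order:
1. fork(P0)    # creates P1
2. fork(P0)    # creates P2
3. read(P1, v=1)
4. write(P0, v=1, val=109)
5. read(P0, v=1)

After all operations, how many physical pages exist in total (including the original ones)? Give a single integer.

Op 1: fork(P0) -> P1. 3 ppages; refcounts: pp0:2 pp1:2 pp2:2
Op 2: fork(P0) -> P2. 3 ppages; refcounts: pp0:3 pp1:3 pp2:3
Op 3: read(P1, v1) -> 42. No state change.
Op 4: write(P0, v1, 109). refcount(pp1)=3>1 -> COPY to pp3. 4 ppages; refcounts: pp0:3 pp1:2 pp2:3 pp3:1
Op 5: read(P0, v1) -> 109. No state change.

Answer: 4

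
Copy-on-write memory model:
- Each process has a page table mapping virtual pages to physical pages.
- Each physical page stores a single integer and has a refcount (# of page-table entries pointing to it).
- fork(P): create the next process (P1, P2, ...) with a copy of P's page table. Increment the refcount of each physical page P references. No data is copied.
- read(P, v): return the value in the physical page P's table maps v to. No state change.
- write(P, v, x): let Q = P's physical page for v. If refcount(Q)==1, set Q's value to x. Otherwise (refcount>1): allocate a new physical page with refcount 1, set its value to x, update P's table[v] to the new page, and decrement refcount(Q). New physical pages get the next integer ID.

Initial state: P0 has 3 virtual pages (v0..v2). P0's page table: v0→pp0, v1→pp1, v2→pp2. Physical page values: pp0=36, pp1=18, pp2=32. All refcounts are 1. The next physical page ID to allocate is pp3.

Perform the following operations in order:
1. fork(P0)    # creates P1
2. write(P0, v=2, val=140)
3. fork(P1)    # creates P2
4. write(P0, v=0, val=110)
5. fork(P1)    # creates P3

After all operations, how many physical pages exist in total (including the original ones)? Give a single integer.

Op 1: fork(P0) -> P1. 3 ppages; refcounts: pp0:2 pp1:2 pp2:2
Op 2: write(P0, v2, 140). refcount(pp2)=2>1 -> COPY to pp3. 4 ppages; refcounts: pp0:2 pp1:2 pp2:1 pp3:1
Op 3: fork(P1) -> P2. 4 ppages; refcounts: pp0:3 pp1:3 pp2:2 pp3:1
Op 4: write(P0, v0, 110). refcount(pp0)=3>1 -> COPY to pp4. 5 ppages; refcounts: pp0:2 pp1:3 pp2:2 pp3:1 pp4:1
Op 5: fork(P1) -> P3. 5 ppages; refcounts: pp0:3 pp1:4 pp2:3 pp3:1 pp4:1

Answer: 5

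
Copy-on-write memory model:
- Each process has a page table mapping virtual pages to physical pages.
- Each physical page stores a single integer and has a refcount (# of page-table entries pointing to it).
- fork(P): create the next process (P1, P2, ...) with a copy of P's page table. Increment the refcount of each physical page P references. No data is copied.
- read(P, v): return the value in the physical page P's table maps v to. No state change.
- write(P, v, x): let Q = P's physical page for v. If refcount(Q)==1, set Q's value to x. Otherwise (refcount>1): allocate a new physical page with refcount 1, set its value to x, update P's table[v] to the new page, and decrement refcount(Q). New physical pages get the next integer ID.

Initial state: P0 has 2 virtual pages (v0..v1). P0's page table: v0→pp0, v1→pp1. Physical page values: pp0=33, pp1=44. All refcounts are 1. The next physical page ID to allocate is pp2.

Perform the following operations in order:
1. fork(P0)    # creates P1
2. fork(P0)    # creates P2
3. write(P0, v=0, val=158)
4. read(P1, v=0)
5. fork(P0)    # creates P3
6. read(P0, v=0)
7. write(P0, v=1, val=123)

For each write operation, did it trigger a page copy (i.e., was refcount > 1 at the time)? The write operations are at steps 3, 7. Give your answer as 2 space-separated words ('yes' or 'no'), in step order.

Op 1: fork(P0) -> P1. 2 ppages; refcounts: pp0:2 pp1:2
Op 2: fork(P0) -> P2. 2 ppages; refcounts: pp0:3 pp1:3
Op 3: write(P0, v0, 158). refcount(pp0)=3>1 -> COPY to pp2. 3 ppages; refcounts: pp0:2 pp1:3 pp2:1
Op 4: read(P1, v0) -> 33. No state change.
Op 5: fork(P0) -> P3. 3 ppages; refcounts: pp0:2 pp1:4 pp2:2
Op 6: read(P0, v0) -> 158. No state change.
Op 7: write(P0, v1, 123). refcount(pp1)=4>1 -> COPY to pp3. 4 ppages; refcounts: pp0:2 pp1:3 pp2:2 pp3:1

yes yes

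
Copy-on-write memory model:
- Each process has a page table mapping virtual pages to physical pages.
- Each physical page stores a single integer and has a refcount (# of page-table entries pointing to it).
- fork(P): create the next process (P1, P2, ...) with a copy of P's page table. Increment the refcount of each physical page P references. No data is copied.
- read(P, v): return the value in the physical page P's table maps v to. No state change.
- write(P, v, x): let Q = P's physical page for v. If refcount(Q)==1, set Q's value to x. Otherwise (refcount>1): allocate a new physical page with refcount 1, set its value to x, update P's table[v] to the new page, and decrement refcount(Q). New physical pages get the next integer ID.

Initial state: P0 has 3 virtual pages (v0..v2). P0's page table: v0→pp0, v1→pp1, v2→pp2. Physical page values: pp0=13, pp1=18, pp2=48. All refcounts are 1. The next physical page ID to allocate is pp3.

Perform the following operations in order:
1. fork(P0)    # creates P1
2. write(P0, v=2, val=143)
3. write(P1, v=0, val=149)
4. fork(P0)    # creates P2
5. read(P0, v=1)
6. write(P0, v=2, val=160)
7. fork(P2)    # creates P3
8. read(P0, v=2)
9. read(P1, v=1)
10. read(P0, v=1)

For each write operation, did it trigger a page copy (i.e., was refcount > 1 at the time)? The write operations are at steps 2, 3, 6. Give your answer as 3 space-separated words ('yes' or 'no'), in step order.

Op 1: fork(P0) -> P1. 3 ppages; refcounts: pp0:2 pp1:2 pp2:2
Op 2: write(P0, v2, 143). refcount(pp2)=2>1 -> COPY to pp3. 4 ppages; refcounts: pp0:2 pp1:2 pp2:1 pp3:1
Op 3: write(P1, v0, 149). refcount(pp0)=2>1 -> COPY to pp4. 5 ppages; refcounts: pp0:1 pp1:2 pp2:1 pp3:1 pp4:1
Op 4: fork(P0) -> P2. 5 ppages; refcounts: pp0:2 pp1:3 pp2:1 pp3:2 pp4:1
Op 5: read(P0, v1) -> 18. No state change.
Op 6: write(P0, v2, 160). refcount(pp3)=2>1 -> COPY to pp5. 6 ppages; refcounts: pp0:2 pp1:3 pp2:1 pp3:1 pp4:1 pp5:1
Op 7: fork(P2) -> P3. 6 ppages; refcounts: pp0:3 pp1:4 pp2:1 pp3:2 pp4:1 pp5:1
Op 8: read(P0, v2) -> 160. No state change.
Op 9: read(P1, v1) -> 18. No state change.
Op 10: read(P0, v1) -> 18. No state change.

yes yes yes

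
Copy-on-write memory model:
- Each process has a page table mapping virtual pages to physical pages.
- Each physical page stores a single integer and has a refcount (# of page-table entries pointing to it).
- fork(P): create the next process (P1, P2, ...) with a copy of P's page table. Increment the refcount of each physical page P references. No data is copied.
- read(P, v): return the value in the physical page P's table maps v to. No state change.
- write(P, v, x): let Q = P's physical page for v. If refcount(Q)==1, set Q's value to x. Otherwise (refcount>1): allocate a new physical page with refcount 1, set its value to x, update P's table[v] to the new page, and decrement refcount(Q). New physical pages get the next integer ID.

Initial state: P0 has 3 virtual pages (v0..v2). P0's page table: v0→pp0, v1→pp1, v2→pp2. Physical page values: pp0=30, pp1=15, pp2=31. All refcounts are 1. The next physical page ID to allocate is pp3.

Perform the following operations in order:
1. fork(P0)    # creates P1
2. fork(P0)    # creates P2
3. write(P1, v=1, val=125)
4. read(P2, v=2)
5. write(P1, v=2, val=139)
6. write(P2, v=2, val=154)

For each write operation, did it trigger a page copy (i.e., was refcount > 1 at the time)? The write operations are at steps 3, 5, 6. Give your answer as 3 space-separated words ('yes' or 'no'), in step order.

Op 1: fork(P0) -> P1. 3 ppages; refcounts: pp0:2 pp1:2 pp2:2
Op 2: fork(P0) -> P2. 3 ppages; refcounts: pp0:3 pp1:3 pp2:3
Op 3: write(P1, v1, 125). refcount(pp1)=3>1 -> COPY to pp3. 4 ppages; refcounts: pp0:3 pp1:2 pp2:3 pp3:1
Op 4: read(P2, v2) -> 31. No state change.
Op 5: write(P1, v2, 139). refcount(pp2)=3>1 -> COPY to pp4. 5 ppages; refcounts: pp0:3 pp1:2 pp2:2 pp3:1 pp4:1
Op 6: write(P2, v2, 154). refcount(pp2)=2>1 -> COPY to pp5. 6 ppages; refcounts: pp0:3 pp1:2 pp2:1 pp3:1 pp4:1 pp5:1

yes yes yes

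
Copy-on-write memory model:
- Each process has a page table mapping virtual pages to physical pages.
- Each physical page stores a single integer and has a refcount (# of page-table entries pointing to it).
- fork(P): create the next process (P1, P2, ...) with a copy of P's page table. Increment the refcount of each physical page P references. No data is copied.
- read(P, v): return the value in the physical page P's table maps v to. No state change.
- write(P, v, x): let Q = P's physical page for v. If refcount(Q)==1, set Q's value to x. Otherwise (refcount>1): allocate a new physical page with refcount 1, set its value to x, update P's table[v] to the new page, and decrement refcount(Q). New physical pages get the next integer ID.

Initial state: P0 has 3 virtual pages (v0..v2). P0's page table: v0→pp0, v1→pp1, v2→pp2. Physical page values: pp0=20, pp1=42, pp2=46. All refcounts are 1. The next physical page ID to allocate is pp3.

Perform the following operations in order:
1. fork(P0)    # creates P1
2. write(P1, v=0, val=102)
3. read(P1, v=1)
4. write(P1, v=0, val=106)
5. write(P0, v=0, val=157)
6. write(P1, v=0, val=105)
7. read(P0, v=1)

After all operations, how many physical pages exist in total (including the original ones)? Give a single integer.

Answer: 4

Derivation:
Op 1: fork(P0) -> P1. 3 ppages; refcounts: pp0:2 pp1:2 pp2:2
Op 2: write(P1, v0, 102). refcount(pp0)=2>1 -> COPY to pp3. 4 ppages; refcounts: pp0:1 pp1:2 pp2:2 pp3:1
Op 3: read(P1, v1) -> 42. No state change.
Op 4: write(P1, v0, 106). refcount(pp3)=1 -> write in place. 4 ppages; refcounts: pp0:1 pp1:2 pp2:2 pp3:1
Op 5: write(P0, v0, 157). refcount(pp0)=1 -> write in place. 4 ppages; refcounts: pp0:1 pp1:2 pp2:2 pp3:1
Op 6: write(P1, v0, 105). refcount(pp3)=1 -> write in place. 4 ppages; refcounts: pp0:1 pp1:2 pp2:2 pp3:1
Op 7: read(P0, v1) -> 42. No state change.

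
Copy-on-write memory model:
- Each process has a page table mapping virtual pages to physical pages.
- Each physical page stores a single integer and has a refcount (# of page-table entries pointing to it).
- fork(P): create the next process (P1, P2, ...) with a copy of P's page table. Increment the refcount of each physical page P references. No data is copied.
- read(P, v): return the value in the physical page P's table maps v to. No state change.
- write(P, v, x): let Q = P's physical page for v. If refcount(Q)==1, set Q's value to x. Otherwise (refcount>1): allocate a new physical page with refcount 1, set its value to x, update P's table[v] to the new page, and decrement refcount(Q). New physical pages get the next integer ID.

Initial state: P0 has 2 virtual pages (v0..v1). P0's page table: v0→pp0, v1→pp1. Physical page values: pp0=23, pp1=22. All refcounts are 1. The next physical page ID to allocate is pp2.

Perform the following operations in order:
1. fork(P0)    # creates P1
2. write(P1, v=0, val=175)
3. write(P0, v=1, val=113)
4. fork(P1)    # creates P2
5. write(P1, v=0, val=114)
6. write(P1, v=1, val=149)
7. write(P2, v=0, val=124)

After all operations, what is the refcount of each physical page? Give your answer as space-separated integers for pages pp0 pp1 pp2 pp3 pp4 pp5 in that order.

Op 1: fork(P0) -> P1. 2 ppages; refcounts: pp0:2 pp1:2
Op 2: write(P1, v0, 175). refcount(pp0)=2>1 -> COPY to pp2. 3 ppages; refcounts: pp0:1 pp1:2 pp2:1
Op 3: write(P0, v1, 113). refcount(pp1)=2>1 -> COPY to pp3. 4 ppages; refcounts: pp0:1 pp1:1 pp2:1 pp3:1
Op 4: fork(P1) -> P2. 4 ppages; refcounts: pp0:1 pp1:2 pp2:2 pp3:1
Op 5: write(P1, v0, 114). refcount(pp2)=2>1 -> COPY to pp4. 5 ppages; refcounts: pp0:1 pp1:2 pp2:1 pp3:1 pp4:1
Op 6: write(P1, v1, 149). refcount(pp1)=2>1 -> COPY to pp5. 6 ppages; refcounts: pp0:1 pp1:1 pp2:1 pp3:1 pp4:1 pp5:1
Op 7: write(P2, v0, 124). refcount(pp2)=1 -> write in place. 6 ppages; refcounts: pp0:1 pp1:1 pp2:1 pp3:1 pp4:1 pp5:1

Answer: 1 1 1 1 1 1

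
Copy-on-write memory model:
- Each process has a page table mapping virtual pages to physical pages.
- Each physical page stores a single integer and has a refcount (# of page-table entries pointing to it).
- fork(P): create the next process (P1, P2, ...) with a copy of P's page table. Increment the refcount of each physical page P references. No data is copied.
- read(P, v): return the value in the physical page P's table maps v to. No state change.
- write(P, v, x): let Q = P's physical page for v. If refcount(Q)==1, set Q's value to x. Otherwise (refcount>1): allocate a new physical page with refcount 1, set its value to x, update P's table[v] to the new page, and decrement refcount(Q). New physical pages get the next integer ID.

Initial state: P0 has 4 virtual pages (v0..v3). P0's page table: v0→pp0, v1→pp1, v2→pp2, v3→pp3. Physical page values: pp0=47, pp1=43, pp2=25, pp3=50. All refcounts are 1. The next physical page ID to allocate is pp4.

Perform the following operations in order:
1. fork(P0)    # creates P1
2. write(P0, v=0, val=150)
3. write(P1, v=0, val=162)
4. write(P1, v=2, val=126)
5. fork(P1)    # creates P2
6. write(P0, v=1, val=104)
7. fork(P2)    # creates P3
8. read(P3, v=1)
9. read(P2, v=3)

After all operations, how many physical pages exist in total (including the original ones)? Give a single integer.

Op 1: fork(P0) -> P1. 4 ppages; refcounts: pp0:2 pp1:2 pp2:2 pp3:2
Op 2: write(P0, v0, 150). refcount(pp0)=2>1 -> COPY to pp4. 5 ppages; refcounts: pp0:1 pp1:2 pp2:2 pp3:2 pp4:1
Op 3: write(P1, v0, 162). refcount(pp0)=1 -> write in place. 5 ppages; refcounts: pp0:1 pp1:2 pp2:2 pp3:2 pp4:1
Op 4: write(P1, v2, 126). refcount(pp2)=2>1 -> COPY to pp5. 6 ppages; refcounts: pp0:1 pp1:2 pp2:1 pp3:2 pp4:1 pp5:1
Op 5: fork(P1) -> P2. 6 ppages; refcounts: pp0:2 pp1:3 pp2:1 pp3:3 pp4:1 pp5:2
Op 6: write(P0, v1, 104). refcount(pp1)=3>1 -> COPY to pp6. 7 ppages; refcounts: pp0:2 pp1:2 pp2:1 pp3:3 pp4:1 pp5:2 pp6:1
Op 7: fork(P2) -> P3. 7 ppages; refcounts: pp0:3 pp1:3 pp2:1 pp3:4 pp4:1 pp5:3 pp6:1
Op 8: read(P3, v1) -> 43. No state change.
Op 9: read(P2, v3) -> 50. No state change.

Answer: 7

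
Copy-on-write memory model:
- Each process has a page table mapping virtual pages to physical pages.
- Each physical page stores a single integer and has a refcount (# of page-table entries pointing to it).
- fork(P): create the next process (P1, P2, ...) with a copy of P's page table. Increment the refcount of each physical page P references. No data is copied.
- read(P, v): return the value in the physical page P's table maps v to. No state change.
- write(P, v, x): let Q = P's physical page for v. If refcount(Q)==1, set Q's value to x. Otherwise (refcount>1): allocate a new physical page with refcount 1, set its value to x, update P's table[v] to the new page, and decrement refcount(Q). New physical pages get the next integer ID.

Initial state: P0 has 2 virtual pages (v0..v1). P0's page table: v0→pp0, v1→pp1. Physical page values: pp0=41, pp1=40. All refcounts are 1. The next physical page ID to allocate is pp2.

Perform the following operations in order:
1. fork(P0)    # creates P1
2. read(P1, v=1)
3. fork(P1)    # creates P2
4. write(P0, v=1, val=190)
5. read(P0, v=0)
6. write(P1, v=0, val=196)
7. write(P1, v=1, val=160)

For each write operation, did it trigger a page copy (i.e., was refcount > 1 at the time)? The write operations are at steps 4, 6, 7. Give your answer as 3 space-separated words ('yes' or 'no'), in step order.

Op 1: fork(P0) -> P1. 2 ppages; refcounts: pp0:2 pp1:2
Op 2: read(P1, v1) -> 40. No state change.
Op 3: fork(P1) -> P2. 2 ppages; refcounts: pp0:3 pp1:3
Op 4: write(P0, v1, 190). refcount(pp1)=3>1 -> COPY to pp2. 3 ppages; refcounts: pp0:3 pp1:2 pp2:1
Op 5: read(P0, v0) -> 41. No state change.
Op 6: write(P1, v0, 196). refcount(pp0)=3>1 -> COPY to pp3. 4 ppages; refcounts: pp0:2 pp1:2 pp2:1 pp3:1
Op 7: write(P1, v1, 160). refcount(pp1)=2>1 -> COPY to pp4. 5 ppages; refcounts: pp0:2 pp1:1 pp2:1 pp3:1 pp4:1

yes yes yes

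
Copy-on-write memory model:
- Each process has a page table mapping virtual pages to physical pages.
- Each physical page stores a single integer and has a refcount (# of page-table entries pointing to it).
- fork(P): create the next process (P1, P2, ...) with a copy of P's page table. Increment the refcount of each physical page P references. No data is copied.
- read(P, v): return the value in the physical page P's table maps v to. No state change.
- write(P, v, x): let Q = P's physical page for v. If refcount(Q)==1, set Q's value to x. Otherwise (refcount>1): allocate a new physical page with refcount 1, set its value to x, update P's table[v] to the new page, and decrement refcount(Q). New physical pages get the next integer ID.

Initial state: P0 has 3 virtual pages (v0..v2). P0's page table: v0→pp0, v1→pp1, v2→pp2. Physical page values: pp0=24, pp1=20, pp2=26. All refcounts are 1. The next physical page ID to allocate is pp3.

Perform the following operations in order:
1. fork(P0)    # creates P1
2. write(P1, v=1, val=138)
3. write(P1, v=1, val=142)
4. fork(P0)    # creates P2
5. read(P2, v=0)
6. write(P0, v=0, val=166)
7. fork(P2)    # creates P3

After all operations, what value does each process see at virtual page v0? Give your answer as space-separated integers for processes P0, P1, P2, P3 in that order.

Op 1: fork(P0) -> P1. 3 ppages; refcounts: pp0:2 pp1:2 pp2:2
Op 2: write(P1, v1, 138). refcount(pp1)=2>1 -> COPY to pp3. 4 ppages; refcounts: pp0:2 pp1:1 pp2:2 pp3:1
Op 3: write(P1, v1, 142). refcount(pp3)=1 -> write in place. 4 ppages; refcounts: pp0:2 pp1:1 pp2:2 pp3:1
Op 4: fork(P0) -> P2. 4 ppages; refcounts: pp0:3 pp1:2 pp2:3 pp3:1
Op 5: read(P2, v0) -> 24. No state change.
Op 6: write(P0, v0, 166). refcount(pp0)=3>1 -> COPY to pp4. 5 ppages; refcounts: pp0:2 pp1:2 pp2:3 pp3:1 pp4:1
Op 7: fork(P2) -> P3. 5 ppages; refcounts: pp0:3 pp1:3 pp2:4 pp3:1 pp4:1
P0: v0 -> pp4 = 166
P1: v0 -> pp0 = 24
P2: v0 -> pp0 = 24
P3: v0 -> pp0 = 24

Answer: 166 24 24 24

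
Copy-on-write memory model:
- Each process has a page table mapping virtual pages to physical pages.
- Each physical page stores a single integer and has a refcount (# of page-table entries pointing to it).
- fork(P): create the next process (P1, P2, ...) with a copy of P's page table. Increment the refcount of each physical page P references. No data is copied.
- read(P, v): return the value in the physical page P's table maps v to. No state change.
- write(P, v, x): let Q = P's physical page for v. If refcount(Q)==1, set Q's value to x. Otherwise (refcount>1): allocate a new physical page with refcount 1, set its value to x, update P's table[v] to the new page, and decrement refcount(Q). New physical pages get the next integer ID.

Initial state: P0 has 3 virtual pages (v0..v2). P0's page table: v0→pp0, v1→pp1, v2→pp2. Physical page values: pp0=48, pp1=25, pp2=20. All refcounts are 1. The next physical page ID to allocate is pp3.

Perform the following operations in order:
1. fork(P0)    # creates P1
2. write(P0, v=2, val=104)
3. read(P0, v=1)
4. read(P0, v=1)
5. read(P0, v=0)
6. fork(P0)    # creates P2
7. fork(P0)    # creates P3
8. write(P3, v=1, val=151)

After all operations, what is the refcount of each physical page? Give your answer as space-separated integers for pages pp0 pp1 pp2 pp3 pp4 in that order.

Answer: 4 3 1 3 1

Derivation:
Op 1: fork(P0) -> P1. 3 ppages; refcounts: pp0:2 pp1:2 pp2:2
Op 2: write(P0, v2, 104). refcount(pp2)=2>1 -> COPY to pp3. 4 ppages; refcounts: pp0:2 pp1:2 pp2:1 pp3:1
Op 3: read(P0, v1) -> 25. No state change.
Op 4: read(P0, v1) -> 25. No state change.
Op 5: read(P0, v0) -> 48. No state change.
Op 6: fork(P0) -> P2. 4 ppages; refcounts: pp0:3 pp1:3 pp2:1 pp3:2
Op 7: fork(P0) -> P3. 4 ppages; refcounts: pp0:4 pp1:4 pp2:1 pp3:3
Op 8: write(P3, v1, 151). refcount(pp1)=4>1 -> COPY to pp4. 5 ppages; refcounts: pp0:4 pp1:3 pp2:1 pp3:3 pp4:1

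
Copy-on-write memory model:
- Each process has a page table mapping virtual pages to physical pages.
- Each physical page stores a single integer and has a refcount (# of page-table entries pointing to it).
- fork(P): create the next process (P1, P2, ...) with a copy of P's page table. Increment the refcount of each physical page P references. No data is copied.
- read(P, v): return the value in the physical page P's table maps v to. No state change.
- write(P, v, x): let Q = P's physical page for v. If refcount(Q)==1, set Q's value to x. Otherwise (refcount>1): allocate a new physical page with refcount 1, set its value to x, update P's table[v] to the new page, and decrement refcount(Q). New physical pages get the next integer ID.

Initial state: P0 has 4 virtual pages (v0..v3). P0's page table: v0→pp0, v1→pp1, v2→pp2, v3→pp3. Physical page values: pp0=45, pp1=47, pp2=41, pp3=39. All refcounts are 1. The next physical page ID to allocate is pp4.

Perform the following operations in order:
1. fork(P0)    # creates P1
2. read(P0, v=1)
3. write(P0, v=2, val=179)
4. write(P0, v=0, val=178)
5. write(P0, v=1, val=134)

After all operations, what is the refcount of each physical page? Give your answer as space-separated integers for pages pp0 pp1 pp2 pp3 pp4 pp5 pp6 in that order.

Answer: 1 1 1 2 1 1 1

Derivation:
Op 1: fork(P0) -> P1. 4 ppages; refcounts: pp0:2 pp1:2 pp2:2 pp3:2
Op 2: read(P0, v1) -> 47. No state change.
Op 3: write(P0, v2, 179). refcount(pp2)=2>1 -> COPY to pp4. 5 ppages; refcounts: pp0:2 pp1:2 pp2:1 pp3:2 pp4:1
Op 4: write(P0, v0, 178). refcount(pp0)=2>1 -> COPY to pp5. 6 ppages; refcounts: pp0:1 pp1:2 pp2:1 pp3:2 pp4:1 pp5:1
Op 5: write(P0, v1, 134). refcount(pp1)=2>1 -> COPY to pp6. 7 ppages; refcounts: pp0:1 pp1:1 pp2:1 pp3:2 pp4:1 pp5:1 pp6:1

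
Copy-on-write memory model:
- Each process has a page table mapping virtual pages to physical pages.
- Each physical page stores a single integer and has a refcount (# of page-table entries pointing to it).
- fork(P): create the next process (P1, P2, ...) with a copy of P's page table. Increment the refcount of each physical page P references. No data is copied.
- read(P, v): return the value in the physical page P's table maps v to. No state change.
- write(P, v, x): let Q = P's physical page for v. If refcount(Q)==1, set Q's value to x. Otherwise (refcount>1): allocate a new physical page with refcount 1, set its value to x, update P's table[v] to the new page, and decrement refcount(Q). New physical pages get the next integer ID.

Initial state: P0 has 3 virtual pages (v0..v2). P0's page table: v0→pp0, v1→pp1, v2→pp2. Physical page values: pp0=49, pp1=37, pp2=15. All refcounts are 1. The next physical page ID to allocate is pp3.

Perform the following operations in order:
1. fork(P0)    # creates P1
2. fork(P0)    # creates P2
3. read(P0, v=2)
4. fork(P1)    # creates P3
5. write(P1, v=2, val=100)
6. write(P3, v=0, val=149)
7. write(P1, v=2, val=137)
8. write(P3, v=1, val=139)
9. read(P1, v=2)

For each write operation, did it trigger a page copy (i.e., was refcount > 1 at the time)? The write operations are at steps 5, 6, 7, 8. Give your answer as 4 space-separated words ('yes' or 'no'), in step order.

Op 1: fork(P0) -> P1. 3 ppages; refcounts: pp0:2 pp1:2 pp2:2
Op 2: fork(P0) -> P2. 3 ppages; refcounts: pp0:3 pp1:3 pp2:3
Op 3: read(P0, v2) -> 15. No state change.
Op 4: fork(P1) -> P3. 3 ppages; refcounts: pp0:4 pp1:4 pp2:4
Op 5: write(P1, v2, 100). refcount(pp2)=4>1 -> COPY to pp3. 4 ppages; refcounts: pp0:4 pp1:4 pp2:3 pp3:1
Op 6: write(P3, v0, 149). refcount(pp0)=4>1 -> COPY to pp4. 5 ppages; refcounts: pp0:3 pp1:4 pp2:3 pp3:1 pp4:1
Op 7: write(P1, v2, 137). refcount(pp3)=1 -> write in place. 5 ppages; refcounts: pp0:3 pp1:4 pp2:3 pp3:1 pp4:1
Op 8: write(P3, v1, 139). refcount(pp1)=4>1 -> COPY to pp5. 6 ppages; refcounts: pp0:3 pp1:3 pp2:3 pp3:1 pp4:1 pp5:1
Op 9: read(P1, v2) -> 137. No state change.

yes yes no yes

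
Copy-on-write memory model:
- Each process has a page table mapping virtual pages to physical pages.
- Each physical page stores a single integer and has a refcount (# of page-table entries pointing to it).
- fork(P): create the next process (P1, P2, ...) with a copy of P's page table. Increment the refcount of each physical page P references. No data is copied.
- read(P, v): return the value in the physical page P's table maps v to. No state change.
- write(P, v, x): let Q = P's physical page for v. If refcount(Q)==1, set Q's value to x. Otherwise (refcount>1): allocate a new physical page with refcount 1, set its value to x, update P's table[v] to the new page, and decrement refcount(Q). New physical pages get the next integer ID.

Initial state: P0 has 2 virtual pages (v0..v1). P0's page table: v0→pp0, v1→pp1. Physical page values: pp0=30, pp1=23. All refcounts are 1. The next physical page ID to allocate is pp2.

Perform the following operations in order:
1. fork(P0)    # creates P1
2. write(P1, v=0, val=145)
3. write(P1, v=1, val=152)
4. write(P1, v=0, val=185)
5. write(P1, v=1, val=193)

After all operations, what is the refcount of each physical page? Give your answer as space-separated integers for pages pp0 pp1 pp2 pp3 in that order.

Answer: 1 1 1 1

Derivation:
Op 1: fork(P0) -> P1. 2 ppages; refcounts: pp0:2 pp1:2
Op 2: write(P1, v0, 145). refcount(pp0)=2>1 -> COPY to pp2. 3 ppages; refcounts: pp0:1 pp1:2 pp2:1
Op 3: write(P1, v1, 152). refcount(pp1)=2>1 -> COPY to pp3. 4 ppages; refcounts: pp0:1 pp1:1 pp2:1 pp3:1
Op 4: write(P1, v0, 185). refcount(pp2)=1 -> write in place. 4 ppages; refcounts: pp0:1 pp1:1 pp2:1 pp3:1
Op 5: write(P1, v1, 193). refcount(pp3)=1 -> write in place. 4 ppages; refcounts: pp0:1 pp1:1 pp2:1 pp3:1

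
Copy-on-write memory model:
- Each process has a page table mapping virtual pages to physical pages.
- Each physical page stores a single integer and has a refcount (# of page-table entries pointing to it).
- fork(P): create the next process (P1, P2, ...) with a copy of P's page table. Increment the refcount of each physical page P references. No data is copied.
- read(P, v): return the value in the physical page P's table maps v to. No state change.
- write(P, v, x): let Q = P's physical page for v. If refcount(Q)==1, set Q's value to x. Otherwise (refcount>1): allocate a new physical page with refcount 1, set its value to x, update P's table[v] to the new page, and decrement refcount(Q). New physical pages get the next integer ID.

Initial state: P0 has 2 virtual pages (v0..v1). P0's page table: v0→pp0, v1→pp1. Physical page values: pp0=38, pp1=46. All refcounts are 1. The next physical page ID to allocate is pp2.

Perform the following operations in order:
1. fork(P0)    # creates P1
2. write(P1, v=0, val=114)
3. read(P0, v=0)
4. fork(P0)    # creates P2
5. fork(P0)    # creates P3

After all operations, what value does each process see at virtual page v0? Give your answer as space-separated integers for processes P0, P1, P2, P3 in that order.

Answer: 38 114 38 38

Derivation:
Op 1: fork(P0) -> P1. 2 ppages; refcounts: pp0:2 pp1:2
Op 2: write(P1, v0, 114). refcount(pp0)=2>1 -> COPY to pp2. 3 ppages; refcounts: pp0:1 pp1:2 pp2:1
Op 3: read(P0, v0) -> 38. No state change.
Op 4: fork(P0) -> P2. 3 ppages; refcounts: pp0:2 pp1:3 pp2:1
Op 5: fork(P0) -> P3. 3 ppages; refcounts: pp0:3 pp1:4 pp2:1
P0: v0 -> pp0 = 38
P1: v0 -> pp2 = 114
P2: v0 -> pp0 = 38
P3: v0 -> pp0 = 38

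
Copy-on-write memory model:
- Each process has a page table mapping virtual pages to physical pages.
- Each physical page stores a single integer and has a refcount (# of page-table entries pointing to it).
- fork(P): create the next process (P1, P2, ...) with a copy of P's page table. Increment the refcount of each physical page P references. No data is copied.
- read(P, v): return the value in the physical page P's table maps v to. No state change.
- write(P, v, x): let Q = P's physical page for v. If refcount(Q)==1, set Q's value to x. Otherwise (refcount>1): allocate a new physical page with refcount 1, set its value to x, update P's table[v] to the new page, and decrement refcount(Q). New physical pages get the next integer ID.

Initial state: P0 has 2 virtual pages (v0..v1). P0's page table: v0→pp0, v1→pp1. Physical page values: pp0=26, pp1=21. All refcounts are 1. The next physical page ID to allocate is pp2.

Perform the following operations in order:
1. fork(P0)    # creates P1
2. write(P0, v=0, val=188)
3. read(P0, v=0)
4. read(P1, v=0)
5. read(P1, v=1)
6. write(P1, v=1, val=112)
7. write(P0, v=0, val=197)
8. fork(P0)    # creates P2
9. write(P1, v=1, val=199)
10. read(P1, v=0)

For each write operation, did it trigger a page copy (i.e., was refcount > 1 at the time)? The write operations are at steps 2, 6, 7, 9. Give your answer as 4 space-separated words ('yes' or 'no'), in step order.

Op 1: fork(P0) -> P1. 2 ppages; refcounts: pp0:2 pp1:2
Op 2: write(P0, v0, 188). refcount(pp0)=2>1 -> COPY to pp2. 3 ppages; refcounts: pp0:1 pp1:2 pp2:1
Op 3: read(P0, v0) -> 188. No state change.
Op 4: read(P1, v0) -> 26. No state change.
Op 5: read(P1, v1) -> 21. No state change.
Op 6: write(P1, v1, 112). refcount(pp1)=2>1 -> COPY to pp3. 4 ppages; refcounts: pp0:1 pp1:1 pp2:1 pp3:1
Op 7: write(P0, v0, 197). refcount(pp2)=1 -> write in place. 4 ppages; refcounts: pp0:1 pp1:1 pp2:1 pp3:1
Op 8: fork(P0) -> P2. 4 ppages; refcounts: pp0:1 pp1:2 pp2:2 pp3:1
Op 9: write(P1, v1, 199). refcount(pp3)=1 -> write in place. 4 ppages; refcounts: pp0:1 pp1:2 pp2:2 pp3:1
Op 10: read(P1, v0) -> 26. No state change.

yes yes no no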